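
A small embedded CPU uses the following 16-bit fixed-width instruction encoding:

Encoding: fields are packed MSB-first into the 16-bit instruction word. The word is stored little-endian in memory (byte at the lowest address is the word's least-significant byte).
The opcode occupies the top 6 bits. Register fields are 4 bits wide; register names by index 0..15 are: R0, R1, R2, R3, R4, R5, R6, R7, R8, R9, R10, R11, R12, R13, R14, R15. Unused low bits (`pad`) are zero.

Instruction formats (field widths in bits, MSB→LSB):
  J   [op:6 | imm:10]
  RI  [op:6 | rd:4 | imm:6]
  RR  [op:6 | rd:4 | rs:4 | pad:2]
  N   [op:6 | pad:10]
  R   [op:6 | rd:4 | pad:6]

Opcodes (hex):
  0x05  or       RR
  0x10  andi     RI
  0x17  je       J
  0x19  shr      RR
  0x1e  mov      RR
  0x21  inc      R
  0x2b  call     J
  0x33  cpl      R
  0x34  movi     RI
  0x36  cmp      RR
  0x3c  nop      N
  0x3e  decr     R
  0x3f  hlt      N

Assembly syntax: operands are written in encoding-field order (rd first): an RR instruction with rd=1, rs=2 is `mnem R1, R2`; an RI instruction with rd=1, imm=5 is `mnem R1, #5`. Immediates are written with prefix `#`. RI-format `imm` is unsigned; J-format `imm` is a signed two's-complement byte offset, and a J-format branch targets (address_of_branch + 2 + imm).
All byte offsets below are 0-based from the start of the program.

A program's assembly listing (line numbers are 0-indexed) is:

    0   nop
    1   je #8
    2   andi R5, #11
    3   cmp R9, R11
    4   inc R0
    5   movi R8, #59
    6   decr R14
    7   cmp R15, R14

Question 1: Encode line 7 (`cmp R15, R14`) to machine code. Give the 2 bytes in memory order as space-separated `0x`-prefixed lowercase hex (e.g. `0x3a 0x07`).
line 7 (cmp): pack op=0x36:6|rd=15:4|rs=14:4|pad=0:2 = 0xdbf8; little→ f8 db

0xf8 0xdb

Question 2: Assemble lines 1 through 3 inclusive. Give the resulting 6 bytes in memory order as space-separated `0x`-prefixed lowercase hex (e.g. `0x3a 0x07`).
line 1 (je): pack op=0x17:6|imm=8:10 = 0x5c08; little→ 08 5c
line 2 (andi): pack op=0x10:6|rd=5:4|imm=11:6 = 0x414b; little→ 4b 41
line 3 (cmp): pack op=0x36:6|rd=9:4|rs=11:4|pad=0:2 = 0xda6c; little→ 6c da

0x08 0x5c 0x4b 0x41 0x6c 0xda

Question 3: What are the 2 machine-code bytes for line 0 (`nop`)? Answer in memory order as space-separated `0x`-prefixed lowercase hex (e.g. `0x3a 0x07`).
0x00 0xf0

line 0 (nop): pack op=0x3c:6|pad=0:10 = 0xf000; little→ 00 f0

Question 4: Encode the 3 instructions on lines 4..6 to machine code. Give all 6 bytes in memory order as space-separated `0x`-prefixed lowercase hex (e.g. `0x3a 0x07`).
4. inc fields op=0x21:6|rd=0:4|pad=0:6 → word 8400h → 00 84
5. movi fields op=0x34:6|rd=8:4|imm=59:6 → word d23bh → 3b d2
6. decr fields op=0x3e:6|rd=14:4|pad=0:6 → word fb80h → 80 fb

0x00 0x84 0x3b 0xd2 0x80 0xfb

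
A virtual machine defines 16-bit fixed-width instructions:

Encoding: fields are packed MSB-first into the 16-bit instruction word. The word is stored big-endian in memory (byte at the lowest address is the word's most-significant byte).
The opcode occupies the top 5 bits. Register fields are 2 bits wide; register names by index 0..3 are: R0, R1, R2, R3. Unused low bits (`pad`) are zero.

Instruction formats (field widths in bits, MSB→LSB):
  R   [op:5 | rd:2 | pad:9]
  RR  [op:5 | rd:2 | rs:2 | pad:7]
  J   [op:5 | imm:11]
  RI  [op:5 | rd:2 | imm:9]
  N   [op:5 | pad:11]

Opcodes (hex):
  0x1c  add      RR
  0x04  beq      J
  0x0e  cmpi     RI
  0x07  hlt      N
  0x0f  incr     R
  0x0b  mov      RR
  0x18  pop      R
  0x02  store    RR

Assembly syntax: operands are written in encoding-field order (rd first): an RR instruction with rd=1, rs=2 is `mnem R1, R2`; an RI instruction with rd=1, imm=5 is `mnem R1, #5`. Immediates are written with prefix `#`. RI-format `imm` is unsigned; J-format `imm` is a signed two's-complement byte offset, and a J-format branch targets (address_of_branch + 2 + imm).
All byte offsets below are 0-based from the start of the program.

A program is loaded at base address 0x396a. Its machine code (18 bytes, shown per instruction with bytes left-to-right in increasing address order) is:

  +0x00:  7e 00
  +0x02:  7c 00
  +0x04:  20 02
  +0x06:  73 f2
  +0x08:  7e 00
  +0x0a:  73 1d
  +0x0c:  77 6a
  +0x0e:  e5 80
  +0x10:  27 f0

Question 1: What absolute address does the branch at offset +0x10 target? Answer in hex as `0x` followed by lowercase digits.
[10] 27 f0 → 0x27f0
  opcode bits[15:11]=0x4: beq/J
  imm@[10:0]=0x7f0 (s11→-16) ⇒ #-16
  target = base 0x396a + off 0x10 + 2 + imm -16 = 0x396c

0x396c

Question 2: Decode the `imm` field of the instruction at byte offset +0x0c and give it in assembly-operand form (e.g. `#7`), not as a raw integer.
[0c] 77 6a → 0x776a
  op=0x776a>>11=0xe ⇒ cmpi (RI)
  [10:9] rd=3 = R3
  [8:0] imm=362 = #362

#362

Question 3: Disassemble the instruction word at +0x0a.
cmpi R1, #285

@+0a  big-endian(73 1d) = 0x731d
  op=0x731d>>11=0xe ⇒ cmpi (RI)
  [10:9] rd=1 = R1
  [8:0] imm=285 = #285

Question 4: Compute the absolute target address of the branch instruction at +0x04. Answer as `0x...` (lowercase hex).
+0x04: 20 02 ⇒ word 0x2002 (big)
  op=0x2002>>11=0x4 ⇒ beq (J)
  imm@[10:0]=0x2 ⇒ #2
  target = base 0x396a + off 0x04 + 2 + imm 2 = 0x3972

0x3972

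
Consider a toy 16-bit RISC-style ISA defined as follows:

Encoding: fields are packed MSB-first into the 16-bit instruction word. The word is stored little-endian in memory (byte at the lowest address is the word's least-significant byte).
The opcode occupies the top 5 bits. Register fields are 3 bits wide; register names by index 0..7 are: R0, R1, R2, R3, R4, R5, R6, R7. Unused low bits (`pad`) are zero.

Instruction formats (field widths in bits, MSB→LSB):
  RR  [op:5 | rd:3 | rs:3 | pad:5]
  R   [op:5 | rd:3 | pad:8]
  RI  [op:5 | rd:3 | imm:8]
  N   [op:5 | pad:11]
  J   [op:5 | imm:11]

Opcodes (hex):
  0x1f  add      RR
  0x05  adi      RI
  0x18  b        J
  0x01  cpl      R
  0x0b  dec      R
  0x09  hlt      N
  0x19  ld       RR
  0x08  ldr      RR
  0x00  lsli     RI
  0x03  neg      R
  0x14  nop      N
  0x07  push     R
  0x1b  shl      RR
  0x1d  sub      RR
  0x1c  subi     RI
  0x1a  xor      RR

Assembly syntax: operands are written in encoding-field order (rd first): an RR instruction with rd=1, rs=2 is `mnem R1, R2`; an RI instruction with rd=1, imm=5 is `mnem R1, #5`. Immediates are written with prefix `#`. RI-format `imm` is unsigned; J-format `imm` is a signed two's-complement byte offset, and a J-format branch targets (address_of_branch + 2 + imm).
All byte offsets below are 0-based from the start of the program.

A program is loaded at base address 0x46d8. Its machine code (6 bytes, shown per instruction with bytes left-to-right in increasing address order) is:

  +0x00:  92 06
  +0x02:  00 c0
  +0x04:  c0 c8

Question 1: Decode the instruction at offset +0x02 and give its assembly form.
b #0

+0x02: 00 c0 ⇒ word 0xc000 (little)
  opcode bits[15:11]=0x18: b/J
  imm: (w>>0)&0x7ff=0x0 → #0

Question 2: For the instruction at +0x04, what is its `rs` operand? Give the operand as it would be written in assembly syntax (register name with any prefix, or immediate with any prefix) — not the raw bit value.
R6

off 0x04: read c0 c8 as little → 0xc8c0
  opcode bits[15:11]=0x19: ld/RR
  [10:8] rd=0 = R0
  [7:5] rs=6 = R6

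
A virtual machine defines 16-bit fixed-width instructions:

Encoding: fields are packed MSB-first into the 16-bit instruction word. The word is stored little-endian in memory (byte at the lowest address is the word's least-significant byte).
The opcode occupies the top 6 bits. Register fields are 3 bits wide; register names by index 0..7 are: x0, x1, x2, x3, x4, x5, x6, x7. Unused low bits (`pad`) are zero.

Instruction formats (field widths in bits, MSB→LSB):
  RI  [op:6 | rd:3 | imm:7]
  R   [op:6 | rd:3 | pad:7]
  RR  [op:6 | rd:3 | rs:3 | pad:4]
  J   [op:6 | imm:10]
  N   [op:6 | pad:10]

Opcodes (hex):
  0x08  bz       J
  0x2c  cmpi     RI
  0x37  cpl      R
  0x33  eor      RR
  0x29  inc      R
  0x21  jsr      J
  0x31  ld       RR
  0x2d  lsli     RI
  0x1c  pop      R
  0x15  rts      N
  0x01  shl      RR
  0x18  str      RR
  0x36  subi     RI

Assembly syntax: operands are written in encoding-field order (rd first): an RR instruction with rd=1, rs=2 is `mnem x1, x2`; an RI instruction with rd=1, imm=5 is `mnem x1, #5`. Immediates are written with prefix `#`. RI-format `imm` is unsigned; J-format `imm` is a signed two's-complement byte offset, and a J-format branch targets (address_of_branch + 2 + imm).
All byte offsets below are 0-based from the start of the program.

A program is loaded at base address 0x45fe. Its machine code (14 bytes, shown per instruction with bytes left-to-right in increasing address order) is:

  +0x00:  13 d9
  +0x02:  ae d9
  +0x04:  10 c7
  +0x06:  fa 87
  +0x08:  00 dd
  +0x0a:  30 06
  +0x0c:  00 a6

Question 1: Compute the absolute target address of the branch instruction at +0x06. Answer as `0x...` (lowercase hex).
[06] fa 87 → 0x87fa
  top 6b → 0x21 → jsr [J]
  imm: (w>>0)&0x3ff=0x3fa (s10→-6) → #-6
  target = base 0x45fe + off 0x06 + 2 + imm -6 = 0x4600

0x4600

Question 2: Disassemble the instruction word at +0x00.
subi x2, #19

+0x00: 13 d9 ⇒ word 0xd913 (little)
  top 6b → 0x36 → subi [RI]
  rd@[9:7]=0x2 ⇒ x2
  imm@[6:0]=0x13 ⇒ #19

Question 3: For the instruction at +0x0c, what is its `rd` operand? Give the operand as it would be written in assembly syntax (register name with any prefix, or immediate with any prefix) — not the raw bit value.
x4

off 0x0c: read 00 a6 as little → 0xa600
  opcode bits[15:10]=0x29: inc/R
  [9:7] rd=4 = x4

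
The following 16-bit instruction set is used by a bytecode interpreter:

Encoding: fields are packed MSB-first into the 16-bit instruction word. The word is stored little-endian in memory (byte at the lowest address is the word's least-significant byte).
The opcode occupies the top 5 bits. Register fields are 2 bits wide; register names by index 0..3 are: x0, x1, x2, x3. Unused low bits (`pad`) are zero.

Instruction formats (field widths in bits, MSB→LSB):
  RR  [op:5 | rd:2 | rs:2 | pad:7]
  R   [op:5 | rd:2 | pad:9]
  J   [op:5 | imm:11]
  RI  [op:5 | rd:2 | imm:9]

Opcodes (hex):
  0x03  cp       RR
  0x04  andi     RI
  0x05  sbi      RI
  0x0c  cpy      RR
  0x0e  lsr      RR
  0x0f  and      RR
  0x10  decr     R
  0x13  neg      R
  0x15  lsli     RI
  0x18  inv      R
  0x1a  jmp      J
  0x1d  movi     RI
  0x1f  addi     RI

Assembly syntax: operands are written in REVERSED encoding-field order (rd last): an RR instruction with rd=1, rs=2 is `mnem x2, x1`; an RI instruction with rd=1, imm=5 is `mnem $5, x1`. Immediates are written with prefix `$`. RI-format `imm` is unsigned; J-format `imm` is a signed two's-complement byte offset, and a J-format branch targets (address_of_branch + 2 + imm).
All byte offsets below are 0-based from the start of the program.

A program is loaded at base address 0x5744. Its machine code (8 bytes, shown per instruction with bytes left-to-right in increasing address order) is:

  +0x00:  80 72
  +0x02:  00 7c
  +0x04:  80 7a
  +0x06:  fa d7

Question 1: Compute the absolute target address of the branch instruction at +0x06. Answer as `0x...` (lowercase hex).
0x5746

[06] fa d7 → 0xd7fa
  top 5b → 0x1a → jmp [J]
  imm: (w>>0)&0x7ff=0x7fa (s11→-6) → $-6
  target = base 0x5744 + off 0x06 + 2 + imm -6 = 0x5746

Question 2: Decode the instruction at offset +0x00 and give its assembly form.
lsr x1, x1

[00] 80 72 → 0x7280
  opcode bits[15:11]=0xe: lsr/RR
  rd@[10:9]=0x1 ⇒ x1
  rs@[8:7]=0x1 ⇒ x1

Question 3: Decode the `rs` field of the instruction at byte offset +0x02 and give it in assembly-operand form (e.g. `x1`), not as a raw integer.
[02] 00 7c → 0x7c00
  op=0x7c00>>11=0xf ⇒ and (RR)
  rd@[10:9]=0x2 ⇒ x2
  rs@[8:7]=0x0 ⇒ x0

x0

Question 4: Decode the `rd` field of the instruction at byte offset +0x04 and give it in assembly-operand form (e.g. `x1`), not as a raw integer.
+0x04: 80 7a ⇒ word 0x7a80 (little)
  opcode bits[15:11]=0xf: and/RR
  rd: (w>>9)&0x3=0x1 → x1
  rs: (w>>7)&0x3=0x1 → x1

x1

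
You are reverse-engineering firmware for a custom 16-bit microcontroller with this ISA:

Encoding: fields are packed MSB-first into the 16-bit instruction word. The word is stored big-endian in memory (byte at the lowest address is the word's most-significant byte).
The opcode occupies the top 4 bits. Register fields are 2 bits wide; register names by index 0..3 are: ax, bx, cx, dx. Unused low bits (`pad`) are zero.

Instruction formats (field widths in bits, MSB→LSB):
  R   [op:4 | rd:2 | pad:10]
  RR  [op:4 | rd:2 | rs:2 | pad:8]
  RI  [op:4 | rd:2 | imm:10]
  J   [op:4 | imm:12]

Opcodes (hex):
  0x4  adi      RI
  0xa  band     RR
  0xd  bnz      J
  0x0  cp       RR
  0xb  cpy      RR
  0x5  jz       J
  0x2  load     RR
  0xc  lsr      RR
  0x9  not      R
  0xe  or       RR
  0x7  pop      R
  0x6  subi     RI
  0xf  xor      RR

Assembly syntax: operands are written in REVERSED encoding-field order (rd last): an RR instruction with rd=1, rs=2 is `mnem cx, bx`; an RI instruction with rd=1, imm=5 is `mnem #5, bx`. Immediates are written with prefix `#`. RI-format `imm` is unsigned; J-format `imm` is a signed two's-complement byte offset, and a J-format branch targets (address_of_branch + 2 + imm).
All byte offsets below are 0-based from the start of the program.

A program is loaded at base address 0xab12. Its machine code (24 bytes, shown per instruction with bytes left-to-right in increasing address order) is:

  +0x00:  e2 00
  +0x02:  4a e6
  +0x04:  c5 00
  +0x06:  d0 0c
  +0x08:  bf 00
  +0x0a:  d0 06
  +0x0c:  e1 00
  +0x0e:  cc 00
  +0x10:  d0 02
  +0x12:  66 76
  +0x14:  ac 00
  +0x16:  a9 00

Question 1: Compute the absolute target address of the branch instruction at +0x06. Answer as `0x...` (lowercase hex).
0xab26

@+06  big-endian(d0 0c) = 0xd00c
  top 4b → 0xd → bnz [J]
  imm@[11:0]=0xc ⇒ #12
  target = base 0xab12 + off 0x06 + 2 + imm 12 = 0xab26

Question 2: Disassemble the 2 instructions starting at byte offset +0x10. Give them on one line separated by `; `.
@+10  big-endian(d0 02) = 0xd002
  op=0xd002>>12=0xd ⇒ bnz (J)
  imm@[11:0]=0x2 ⇒ #2
@+12  big-endian(66 76) = 0x6676
  op=0x6676>>12=0x6 ⇒ subi (RI)
  rd@[11:10]=0x1 ⇒ bx
  imm@[9:0]=0x276 ⇒ #630

bnz #2; subi #630, bx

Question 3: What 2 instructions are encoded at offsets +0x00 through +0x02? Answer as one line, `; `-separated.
[00] e2 00 → 0xe200
  top 4b → 0xe → or [RR]
  [11:10] rd=0 = ax
  [9:8] rs=2 = cx
[02] 4a e6 → 0x4ae6
  top 4b → 0x4 → adi [RI]
  [11:10] rd=2 = cx
  [9:0] imm=742 = #742

or cx, ax; adi #742, cx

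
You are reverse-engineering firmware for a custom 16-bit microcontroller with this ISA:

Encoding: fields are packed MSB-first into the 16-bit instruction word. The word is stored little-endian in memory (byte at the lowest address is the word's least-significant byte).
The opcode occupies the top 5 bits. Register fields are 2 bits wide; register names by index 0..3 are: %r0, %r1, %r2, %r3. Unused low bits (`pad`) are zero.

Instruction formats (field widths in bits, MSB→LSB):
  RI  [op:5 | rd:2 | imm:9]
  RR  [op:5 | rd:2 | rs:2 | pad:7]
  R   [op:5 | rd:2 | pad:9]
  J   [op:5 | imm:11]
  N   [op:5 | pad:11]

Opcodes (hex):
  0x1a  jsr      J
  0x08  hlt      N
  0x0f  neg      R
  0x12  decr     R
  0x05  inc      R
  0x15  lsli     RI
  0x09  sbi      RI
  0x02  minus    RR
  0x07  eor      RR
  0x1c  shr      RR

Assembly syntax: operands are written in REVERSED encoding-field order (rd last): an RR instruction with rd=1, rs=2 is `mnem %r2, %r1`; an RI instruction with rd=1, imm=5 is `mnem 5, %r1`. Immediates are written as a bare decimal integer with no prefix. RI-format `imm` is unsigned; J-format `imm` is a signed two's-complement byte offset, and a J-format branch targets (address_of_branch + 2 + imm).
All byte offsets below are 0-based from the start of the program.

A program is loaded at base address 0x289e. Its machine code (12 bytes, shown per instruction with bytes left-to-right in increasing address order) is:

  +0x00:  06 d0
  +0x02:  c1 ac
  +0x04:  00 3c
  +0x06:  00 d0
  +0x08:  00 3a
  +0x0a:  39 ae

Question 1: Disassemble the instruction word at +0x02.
[02] c1 ac → 0xacc1
  top 5b → 0x15 → lsli [RI]
  rd@[10:9]=0x2 ⇒ %r2
  imm@[8:0]=0xc1 ⇒ 193

lsli 193, %r2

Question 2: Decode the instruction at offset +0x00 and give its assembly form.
@+00  little-endian(06 d0) = 0xd006
  opcode bits[15:11]=0x1a: jsr/J
  imm@[10:0]=0x6 ⇒ 6

jsr 6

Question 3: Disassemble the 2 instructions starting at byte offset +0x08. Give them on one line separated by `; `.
+0x08: 00 3a ⇒ word 0x3a00 (little)
  op=0x3a00>>11=0x7 ⇒ eor (RR)
  rd: (w>>9)&0x3=0x1 → %r1
  rs: (w>>7)&0x3=0x0 → %r0
+0x0a: 39 ae ⇒ word 0xae39 (little)
  op=0xae39>>11=0x15 ⇒ lsli (RI)
  rd: (w>>9)&0x3=0x3 → %r3
  imm: (w>>0)&0x1ff=0x39 → 57

eor %r0, %r1; lsli 57, %r3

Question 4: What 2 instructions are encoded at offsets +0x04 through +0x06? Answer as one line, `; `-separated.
@+04  little-endian(00 3c) = 0x3c00
  op=0x3c00>>11=0x7 ⇒ eor (RR)
  rd: (w>>9)&0x3=0x2 → %r2
  rs: (w>>7)&0x3=0x0 → %r0
@+06  little-endian(00 d0) = 0xd000
  op=0xd000>>11=0x1a ⇒ jsr (J)
  imm: (w>>0)&0x7ff=0x0 → 0

eor %r0, %r2; jsr 0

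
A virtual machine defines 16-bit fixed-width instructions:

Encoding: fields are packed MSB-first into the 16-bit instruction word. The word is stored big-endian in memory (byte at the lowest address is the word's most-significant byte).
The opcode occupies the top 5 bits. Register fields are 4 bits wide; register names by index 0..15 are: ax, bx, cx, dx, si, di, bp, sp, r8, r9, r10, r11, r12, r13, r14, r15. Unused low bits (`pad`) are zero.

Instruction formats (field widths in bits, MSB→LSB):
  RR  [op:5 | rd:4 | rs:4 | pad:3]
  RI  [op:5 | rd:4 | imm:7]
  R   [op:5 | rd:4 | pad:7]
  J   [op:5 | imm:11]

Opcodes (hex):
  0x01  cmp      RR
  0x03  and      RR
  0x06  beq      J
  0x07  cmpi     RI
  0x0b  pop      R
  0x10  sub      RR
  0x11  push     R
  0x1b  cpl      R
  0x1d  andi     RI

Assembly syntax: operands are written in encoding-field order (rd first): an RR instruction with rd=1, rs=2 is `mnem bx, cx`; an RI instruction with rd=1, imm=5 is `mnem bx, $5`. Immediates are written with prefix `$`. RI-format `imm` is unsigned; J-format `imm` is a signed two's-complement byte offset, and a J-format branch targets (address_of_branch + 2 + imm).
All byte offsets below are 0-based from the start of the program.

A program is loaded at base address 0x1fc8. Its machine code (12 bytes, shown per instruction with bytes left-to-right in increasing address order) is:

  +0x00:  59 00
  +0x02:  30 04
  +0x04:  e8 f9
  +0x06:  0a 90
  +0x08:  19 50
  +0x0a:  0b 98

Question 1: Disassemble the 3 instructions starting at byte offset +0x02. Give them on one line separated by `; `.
off 0x02: read 30 04 as big → 0x3004
  top 5b → 0x6 → beq [J]
  imm@[10:0]=0x4 ⇒ $4
off 0x04: read e8 f9 as big → 0xe8f9
  top 5b → 0x1d → andi [RI]
  rd@[10:7]=0x1 ⇒ bx
  imm@[6:0]=0x79 ⇒ $121
off 0x06: read 0a 90 as big → 0x0a90
  top 5b → 0x1 → cmp [RR]
  rd@[10:7]=0x5 ⇒ di
  rs@[6:3]=0x2 ⇒ cx

beq $4; andi bx, $121; cmp di, cx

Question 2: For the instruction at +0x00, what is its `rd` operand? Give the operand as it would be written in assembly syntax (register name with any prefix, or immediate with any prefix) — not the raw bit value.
cx

[00] 59 00 → 0x5900
  top 5b → 0xb → pop [R]
  rd@[10:7]=0x2 ⇒ cx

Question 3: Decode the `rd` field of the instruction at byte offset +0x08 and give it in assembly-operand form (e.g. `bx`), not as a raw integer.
cx

[08] 19 50 → 0x1950
  opcode bits[15:11]=0x3: and/RR
  [10:7] rd=2 = cx
  [6:3] rs=10 = r10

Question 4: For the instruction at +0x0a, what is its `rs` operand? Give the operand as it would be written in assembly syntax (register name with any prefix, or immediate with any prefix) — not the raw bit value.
[0a] 0b 98 → 0x0b98
  op=0x0b98>>11=0x1 ⇒ cmp (RR)
  [10:7] rd=7 = sp
  [6:3] rs=3 = dx

dx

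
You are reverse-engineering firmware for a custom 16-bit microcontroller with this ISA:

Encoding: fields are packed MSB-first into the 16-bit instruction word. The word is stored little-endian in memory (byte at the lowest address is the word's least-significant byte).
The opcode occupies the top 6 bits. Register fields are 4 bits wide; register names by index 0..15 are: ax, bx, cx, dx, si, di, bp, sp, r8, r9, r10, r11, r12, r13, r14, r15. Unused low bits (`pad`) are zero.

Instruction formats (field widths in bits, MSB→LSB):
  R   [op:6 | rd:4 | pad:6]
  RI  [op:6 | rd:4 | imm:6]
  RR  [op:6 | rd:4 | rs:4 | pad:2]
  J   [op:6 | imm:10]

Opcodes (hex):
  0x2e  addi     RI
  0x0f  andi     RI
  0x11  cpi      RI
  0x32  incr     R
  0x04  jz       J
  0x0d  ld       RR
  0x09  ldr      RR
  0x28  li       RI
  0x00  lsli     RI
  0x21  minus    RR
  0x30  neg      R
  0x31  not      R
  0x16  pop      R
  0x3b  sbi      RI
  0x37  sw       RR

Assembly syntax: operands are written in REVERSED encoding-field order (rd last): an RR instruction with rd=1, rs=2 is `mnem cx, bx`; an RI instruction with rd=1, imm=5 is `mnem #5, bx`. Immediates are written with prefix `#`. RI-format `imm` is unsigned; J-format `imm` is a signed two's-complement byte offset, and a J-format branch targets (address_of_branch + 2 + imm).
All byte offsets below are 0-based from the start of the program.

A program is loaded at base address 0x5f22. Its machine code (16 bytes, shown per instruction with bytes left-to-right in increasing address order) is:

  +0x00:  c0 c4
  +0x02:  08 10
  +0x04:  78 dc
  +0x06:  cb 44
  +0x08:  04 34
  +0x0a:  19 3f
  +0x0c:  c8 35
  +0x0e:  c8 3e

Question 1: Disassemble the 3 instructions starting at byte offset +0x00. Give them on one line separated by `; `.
not dx; jz #8; sw r14, bx

off 0x00: read c0 c4 as little → 0xc4c0
  op=0xc4c0>>10=0x31 ⇒ not (R)
  [9:6] rd=3 = dx
off 0x02: read 08 10 as little → 0x1008
  op=0x1008>>10=0x4 ⇒ jz (J)
  [9:0] imm=8 = #8
off 0x04: read 78 dc as little → 0xdc78
  op=0xdc78>>10=0x37 ⇒ sw (RR)
  [9:6] rd=1 = bx
  [5:2] rs=14 = r14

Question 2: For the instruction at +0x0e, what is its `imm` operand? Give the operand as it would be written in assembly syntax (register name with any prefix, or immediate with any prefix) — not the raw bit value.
+0x0e: c8 3e ⇒ word 0x3ec8 (little)
  op=0x3ec8>>10=0xf ⇒ andi (RI)
  rd@[9:6]=0xb ⇒ r11
  imm@[5:0]=0x8 ⇒ #8

#8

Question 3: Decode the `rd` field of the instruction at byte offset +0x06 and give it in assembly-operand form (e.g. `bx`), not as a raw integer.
dx

off 0x06: read cb 44 as little → 0x44cb
  top 6b → 0x11 → cpi [RI]
  [9:6] rd=3 = dx
  [5:0] imm=11 = #11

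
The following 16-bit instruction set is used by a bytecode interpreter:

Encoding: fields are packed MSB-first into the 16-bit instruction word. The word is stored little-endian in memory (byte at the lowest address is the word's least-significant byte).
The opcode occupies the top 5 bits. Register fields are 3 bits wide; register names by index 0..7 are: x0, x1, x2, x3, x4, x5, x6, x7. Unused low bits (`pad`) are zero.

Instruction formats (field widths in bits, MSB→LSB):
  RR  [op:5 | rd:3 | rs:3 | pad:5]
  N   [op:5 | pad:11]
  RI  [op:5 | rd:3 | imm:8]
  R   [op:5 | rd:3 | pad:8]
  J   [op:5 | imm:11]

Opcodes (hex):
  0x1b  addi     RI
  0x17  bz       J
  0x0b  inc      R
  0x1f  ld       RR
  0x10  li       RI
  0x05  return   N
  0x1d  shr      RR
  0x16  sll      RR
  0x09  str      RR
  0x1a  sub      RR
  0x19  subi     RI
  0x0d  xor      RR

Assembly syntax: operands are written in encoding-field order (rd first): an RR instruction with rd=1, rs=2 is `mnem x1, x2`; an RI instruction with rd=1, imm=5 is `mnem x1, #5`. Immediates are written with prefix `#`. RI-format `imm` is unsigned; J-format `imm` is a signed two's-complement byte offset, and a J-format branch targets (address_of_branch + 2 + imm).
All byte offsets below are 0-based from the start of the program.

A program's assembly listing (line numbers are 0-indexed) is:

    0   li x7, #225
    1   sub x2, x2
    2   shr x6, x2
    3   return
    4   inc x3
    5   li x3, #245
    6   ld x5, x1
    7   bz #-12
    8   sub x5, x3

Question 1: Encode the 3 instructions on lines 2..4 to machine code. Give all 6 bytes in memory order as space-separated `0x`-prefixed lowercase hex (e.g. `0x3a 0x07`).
0x40 0xee 0x00 0x28 0x00 0x5b

2. shr fields op=0x1d:5|rd=6:3|rs=2:3|pad=0:5 → word ee40h → 40 ee
3. return fields op=0x5:5|pad=0:11 → word 2800h → 00 28
4. inc fields op=0xb:5|rd=3:3|pad=0:8 → word 5b00h → 00 5b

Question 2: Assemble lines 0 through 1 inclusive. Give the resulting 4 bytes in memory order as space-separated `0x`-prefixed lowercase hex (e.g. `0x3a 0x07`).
0xe1 0x87 0x40 0xd2

line 0 (li): pack op=0x10:5|rd=7:3|imm=225:8 = 0x87e1; little→ e1 87
line 1 (sub): pack op=0x1a:5|rd=2:3|rs=2:3|pad=0:5 = 0xd240; little→ 40 d2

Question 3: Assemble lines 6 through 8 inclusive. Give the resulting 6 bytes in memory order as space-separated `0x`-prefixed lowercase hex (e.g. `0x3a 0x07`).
0x20 0xfd 0xf4 0xbf 0x60 0xd5

line 6 (ld): pack op=0x1f:5|rd=5:3|rs=1:3|pad=0:5 = 0xfd20; little→ 20 fd
line 7 (bz): pack op=0x17:5|imm=-12:11 = 0xbff4; little→ f4 bf
line 8 (sub): pack op=0x1a:5|rd=5:3|rs=3:3|pad=0:5 = 0xd560; little→ 60 d5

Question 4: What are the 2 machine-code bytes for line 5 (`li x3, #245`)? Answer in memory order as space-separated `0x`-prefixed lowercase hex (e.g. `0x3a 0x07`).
L5: li op=0x10:5|rd=3:3|imm=245:8 ⇒ 0x83f5 ⇒ little f5 83

0xf5 0x83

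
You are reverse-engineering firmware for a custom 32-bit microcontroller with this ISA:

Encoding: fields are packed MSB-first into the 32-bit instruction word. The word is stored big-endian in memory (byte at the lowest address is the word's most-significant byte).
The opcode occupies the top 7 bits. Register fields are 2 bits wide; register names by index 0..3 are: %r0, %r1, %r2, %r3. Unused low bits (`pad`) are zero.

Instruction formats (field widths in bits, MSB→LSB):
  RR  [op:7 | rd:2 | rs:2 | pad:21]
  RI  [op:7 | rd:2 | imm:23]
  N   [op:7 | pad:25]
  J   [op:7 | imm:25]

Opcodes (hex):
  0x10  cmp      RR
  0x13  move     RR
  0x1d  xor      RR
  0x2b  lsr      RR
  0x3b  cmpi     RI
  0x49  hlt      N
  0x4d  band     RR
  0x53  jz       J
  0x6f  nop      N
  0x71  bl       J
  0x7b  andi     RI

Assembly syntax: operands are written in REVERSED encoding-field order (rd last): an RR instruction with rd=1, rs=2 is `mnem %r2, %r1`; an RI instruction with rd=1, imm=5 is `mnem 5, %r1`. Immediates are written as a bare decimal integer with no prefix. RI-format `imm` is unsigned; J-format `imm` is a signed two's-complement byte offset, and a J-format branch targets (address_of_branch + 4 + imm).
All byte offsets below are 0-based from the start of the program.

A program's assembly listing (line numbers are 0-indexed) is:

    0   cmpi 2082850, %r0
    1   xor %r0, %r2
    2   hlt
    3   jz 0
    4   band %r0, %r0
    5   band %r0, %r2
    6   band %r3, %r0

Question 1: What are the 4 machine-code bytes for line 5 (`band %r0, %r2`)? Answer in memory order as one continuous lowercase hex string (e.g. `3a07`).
L5: band op=0x4d:7|rd=2:2|rs=0:2|pad=0:21 ⇒ 0x9b000000 ⇒ big 9b 00 00 00

9b000000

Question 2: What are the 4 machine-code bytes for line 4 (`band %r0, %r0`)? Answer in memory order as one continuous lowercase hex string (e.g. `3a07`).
9a000000

L4: band op=0x4d:7|rd=0:2|rs=0:2|pad=0:21 ⇒ 0x9a000000 ⇒ big 9a 00 00 00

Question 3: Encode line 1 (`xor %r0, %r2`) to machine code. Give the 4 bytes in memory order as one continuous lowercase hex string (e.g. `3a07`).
3b000000

1. xor fields op=0x1d:7|rd=2:2|rs=0:2|pad=0:21 → word 3b000000h → 3b 00 00 00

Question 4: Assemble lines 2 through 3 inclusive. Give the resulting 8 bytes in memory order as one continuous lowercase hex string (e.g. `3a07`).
L2: hlt op=0x49:7|pad=0:25 ⇒ 0x92000000 ⇒ big 92 00 00 00
L3: jz op=0x53:7|imm=0:25 ⇒ 0xa6000000 ⇒ big a6 00 00 00

92000000a6000000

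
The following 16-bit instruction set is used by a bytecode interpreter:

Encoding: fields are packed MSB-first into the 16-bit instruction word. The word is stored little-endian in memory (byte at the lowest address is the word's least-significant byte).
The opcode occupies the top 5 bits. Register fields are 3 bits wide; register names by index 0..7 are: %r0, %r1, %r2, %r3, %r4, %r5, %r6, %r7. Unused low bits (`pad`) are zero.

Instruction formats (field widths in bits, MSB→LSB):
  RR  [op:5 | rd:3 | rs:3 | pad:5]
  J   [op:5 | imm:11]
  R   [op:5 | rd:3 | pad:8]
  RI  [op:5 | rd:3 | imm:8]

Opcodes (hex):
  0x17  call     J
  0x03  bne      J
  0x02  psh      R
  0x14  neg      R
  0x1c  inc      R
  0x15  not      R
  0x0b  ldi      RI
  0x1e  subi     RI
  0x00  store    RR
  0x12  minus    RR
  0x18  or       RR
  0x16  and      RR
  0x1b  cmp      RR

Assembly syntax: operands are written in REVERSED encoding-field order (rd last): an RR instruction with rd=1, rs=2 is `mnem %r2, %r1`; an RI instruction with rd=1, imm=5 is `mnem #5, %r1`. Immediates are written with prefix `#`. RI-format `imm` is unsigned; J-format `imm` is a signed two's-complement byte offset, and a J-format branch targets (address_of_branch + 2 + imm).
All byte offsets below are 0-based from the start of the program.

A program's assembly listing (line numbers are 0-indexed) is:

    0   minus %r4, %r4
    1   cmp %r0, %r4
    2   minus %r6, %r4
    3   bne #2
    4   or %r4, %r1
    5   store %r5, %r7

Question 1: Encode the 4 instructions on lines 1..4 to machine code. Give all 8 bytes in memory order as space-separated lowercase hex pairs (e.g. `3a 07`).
00 dc c0 94 02 18 80 c1

line 1 (cmp): pack op=0x1b:5|rd=4:3|rs=0:3|pad=0:5 = 0xdc00; little→ 00 dc
line 2 (minus): pack op=0x12:5|rd=4:3|rs=6:3|pad=0:5 = 0x94c0; little→ c0 94
line 3 (bne): pack op=0x3:5|imm=2:11 = 0x1802; little→ 02 18
line 4 (or): pack op=0x18:5|rd=1:3|rs=4:3|pad=0:5 = 0xc180; little→ 80 c1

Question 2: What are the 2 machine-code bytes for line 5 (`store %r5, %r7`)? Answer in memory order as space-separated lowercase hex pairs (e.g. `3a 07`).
a0 07

5. store fields op=0x0:5|rd=7:3|rs=5:3|pad=0:5 → word 07a0h → a0 07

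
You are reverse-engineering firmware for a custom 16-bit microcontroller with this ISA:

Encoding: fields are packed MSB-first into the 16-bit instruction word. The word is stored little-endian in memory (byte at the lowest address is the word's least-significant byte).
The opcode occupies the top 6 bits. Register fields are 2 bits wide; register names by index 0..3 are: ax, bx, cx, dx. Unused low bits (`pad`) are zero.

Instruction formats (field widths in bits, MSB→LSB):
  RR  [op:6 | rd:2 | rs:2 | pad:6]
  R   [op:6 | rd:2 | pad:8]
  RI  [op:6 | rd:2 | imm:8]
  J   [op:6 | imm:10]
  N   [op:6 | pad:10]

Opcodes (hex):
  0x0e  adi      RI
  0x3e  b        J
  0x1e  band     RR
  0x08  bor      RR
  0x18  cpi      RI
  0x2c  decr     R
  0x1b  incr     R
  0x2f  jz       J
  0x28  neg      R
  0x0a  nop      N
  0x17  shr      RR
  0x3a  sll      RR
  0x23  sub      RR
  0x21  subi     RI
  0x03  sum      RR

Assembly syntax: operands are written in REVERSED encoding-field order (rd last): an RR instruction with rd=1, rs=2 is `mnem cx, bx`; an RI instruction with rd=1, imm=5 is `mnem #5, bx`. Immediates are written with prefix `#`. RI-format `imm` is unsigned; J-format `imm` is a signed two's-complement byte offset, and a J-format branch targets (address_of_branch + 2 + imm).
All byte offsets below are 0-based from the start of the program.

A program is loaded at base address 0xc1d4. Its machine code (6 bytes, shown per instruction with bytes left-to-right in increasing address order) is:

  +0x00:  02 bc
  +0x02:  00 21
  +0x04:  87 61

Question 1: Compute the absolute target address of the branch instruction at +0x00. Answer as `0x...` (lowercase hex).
0xc1d8

+0x00: 02 bc ⇒ word 0xbc02 (little)
  opcode bits[15:10]=0x2f: jz/J
  [9:0] imm=2 = #2
  target = base 0xc1d4 + off 0x00 + 2 + imm 2 = 0xc1d8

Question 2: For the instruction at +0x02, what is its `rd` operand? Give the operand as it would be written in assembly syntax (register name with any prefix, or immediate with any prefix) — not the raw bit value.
+0x02: 00 21 ⇒ word 0x2100 (little)
  top 6b → 0x8 → bor [RR]
  rd: (w>>8)&0x3=0x1 → bx
  rs: (w>>6)&0x3=0x0 → ax

bx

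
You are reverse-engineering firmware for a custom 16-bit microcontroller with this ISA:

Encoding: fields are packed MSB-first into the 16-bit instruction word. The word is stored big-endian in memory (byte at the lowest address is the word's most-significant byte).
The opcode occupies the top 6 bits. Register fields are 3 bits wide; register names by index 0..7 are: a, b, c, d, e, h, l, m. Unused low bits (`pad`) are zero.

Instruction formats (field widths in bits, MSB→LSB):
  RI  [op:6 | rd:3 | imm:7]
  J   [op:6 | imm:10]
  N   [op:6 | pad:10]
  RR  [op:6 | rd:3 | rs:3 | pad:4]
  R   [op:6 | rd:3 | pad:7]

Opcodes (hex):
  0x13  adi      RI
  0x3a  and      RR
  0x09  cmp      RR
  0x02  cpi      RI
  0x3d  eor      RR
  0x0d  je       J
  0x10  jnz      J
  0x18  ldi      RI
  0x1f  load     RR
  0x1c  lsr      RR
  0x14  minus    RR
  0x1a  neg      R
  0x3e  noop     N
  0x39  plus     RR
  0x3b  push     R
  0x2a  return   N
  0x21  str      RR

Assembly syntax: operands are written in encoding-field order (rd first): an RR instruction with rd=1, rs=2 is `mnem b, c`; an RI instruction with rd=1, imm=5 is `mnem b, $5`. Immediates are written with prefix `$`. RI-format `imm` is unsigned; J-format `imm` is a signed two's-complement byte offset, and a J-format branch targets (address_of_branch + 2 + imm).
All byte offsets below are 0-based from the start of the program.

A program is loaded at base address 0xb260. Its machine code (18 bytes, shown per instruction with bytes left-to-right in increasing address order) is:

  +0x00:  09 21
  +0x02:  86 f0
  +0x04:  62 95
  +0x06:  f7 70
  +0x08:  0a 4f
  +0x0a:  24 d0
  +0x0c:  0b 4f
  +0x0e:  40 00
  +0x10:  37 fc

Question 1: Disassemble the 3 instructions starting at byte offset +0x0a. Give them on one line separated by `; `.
off 0x0a: read 24 d0 as big → 0x24d0
  opcode bits[15:10]=0x9: cmp/RR
  [9:7] rd=1 = b
  [6:4] rs=5 = h
off 0x0c: read 0b 4f as big → 0x0b4f
  opcode bits[15:10]=0x2: cpi/RI
  [9:7] rd=6 = l
  [6:0] imm=79 = $79
off 0x0e: read 40 00 as big → 0x4000
  opcode bits[15:10]=0x10: jnz/J
  [9:0] imm=0 = $0

cmp b, h; cpi l, $79; jnz $0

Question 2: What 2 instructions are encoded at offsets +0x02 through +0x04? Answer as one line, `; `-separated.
[02] 86 f0 → 0x86f0
  op=0x86f0>>10=0x21 ⇒ str (RR)
  rd: (w>>7)&0x7=0x5 → h
  rs: (w>>4)&0x7=0x7 → m
[04] 62 95 → 0x6295
  op=0x6295>>10=0x18 ⇒ ldi (RI)
  rd: (w>>7)&0x7=0x5 → h
  imm: (w>>0)&0x7f=0x15 → $21

str h, m; ldi h, $21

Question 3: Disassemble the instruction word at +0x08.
+0x08: 0a 4f ⇒ word 0x0a4f (big)
  opcode bits[15:10]=0x2: cpi/RI
  [9:7] rd=4 = e
  [6:0] imm=79 = $79

cpi e, $79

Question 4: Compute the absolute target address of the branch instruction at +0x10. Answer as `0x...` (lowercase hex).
+0x10: 37 fc ⇒ word 0x37fc (big)
  top 6b → 0xd → je [J]
  imm: (w>>0)&0x3ff=0x3fc (s10→-4) → $-4
  target = base 0xb260 + off 0x10 + 2 + imm -4 = 0xb26e

0xb26e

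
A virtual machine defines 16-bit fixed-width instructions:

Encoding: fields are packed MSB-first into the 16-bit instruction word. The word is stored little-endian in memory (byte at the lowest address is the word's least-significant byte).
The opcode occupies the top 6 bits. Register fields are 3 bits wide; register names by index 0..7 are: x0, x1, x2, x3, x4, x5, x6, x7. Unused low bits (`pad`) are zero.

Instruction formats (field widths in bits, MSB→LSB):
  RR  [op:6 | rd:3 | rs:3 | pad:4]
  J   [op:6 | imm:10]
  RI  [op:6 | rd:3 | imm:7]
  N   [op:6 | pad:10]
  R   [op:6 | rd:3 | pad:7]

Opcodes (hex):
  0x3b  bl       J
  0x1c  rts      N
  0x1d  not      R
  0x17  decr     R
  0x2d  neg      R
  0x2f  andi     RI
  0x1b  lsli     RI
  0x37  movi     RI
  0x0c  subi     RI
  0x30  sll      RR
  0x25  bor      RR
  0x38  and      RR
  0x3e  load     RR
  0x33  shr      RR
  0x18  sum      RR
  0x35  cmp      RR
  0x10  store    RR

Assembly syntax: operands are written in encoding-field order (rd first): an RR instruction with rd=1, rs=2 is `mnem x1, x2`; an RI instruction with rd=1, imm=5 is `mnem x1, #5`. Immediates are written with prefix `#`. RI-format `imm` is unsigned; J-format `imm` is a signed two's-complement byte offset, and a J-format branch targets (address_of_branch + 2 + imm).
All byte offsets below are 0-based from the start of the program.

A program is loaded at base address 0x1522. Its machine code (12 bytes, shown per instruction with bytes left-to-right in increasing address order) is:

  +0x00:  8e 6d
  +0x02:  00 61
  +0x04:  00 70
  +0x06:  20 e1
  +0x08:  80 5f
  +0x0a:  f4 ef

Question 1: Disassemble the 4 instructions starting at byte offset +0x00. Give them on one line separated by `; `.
lsli x3, #14; sum x2, x0; rts; and x2, x2

[00] 8e 6d → 0x6d8e
  top 6b → 0x1b → lsli [RI]
  rd: (w>>7)&0x7=0x3 → x3
  imm: (w>>0)&0x7f=0xe → #14
[02] 00 61 → 0x6100
  top 6b → 0x18 → sum [RR]
  rd: (w>>7)&0x7=0x2 → x2
  rs: (w>>4)&0x7=0x0 → x0
[04] 00 70 → 0x7000
  top 6b → 0x1c → rts [N]
[06] 20 e1 → 0xe120
  top 6b → 0x38 → and [RR]
  rd: (w>>7)&0x7=0x2 → x2
  rs: (w>>4)&0x7=0x2 → x2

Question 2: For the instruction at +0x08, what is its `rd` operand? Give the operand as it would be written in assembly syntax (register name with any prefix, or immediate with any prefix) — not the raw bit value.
x7

+0x08: 80 5f ⇒ word 0x5f80 (little)
  op=0x5f80>>10=0x17 ⇒ decr (R)
  [9:7] rd=7 = x7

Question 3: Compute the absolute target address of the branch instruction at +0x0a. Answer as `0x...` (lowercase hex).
0x1522

+0x0a: f4 ef ⇒ word 0xeff4 (little)
  opcode bits[15:10]=0x3b: bl/J
  [9:0] imm=1012 (s10→-12) = #-12
  target = base 0x1522 + off 0x0a + 2 + imm -12 = 0x1522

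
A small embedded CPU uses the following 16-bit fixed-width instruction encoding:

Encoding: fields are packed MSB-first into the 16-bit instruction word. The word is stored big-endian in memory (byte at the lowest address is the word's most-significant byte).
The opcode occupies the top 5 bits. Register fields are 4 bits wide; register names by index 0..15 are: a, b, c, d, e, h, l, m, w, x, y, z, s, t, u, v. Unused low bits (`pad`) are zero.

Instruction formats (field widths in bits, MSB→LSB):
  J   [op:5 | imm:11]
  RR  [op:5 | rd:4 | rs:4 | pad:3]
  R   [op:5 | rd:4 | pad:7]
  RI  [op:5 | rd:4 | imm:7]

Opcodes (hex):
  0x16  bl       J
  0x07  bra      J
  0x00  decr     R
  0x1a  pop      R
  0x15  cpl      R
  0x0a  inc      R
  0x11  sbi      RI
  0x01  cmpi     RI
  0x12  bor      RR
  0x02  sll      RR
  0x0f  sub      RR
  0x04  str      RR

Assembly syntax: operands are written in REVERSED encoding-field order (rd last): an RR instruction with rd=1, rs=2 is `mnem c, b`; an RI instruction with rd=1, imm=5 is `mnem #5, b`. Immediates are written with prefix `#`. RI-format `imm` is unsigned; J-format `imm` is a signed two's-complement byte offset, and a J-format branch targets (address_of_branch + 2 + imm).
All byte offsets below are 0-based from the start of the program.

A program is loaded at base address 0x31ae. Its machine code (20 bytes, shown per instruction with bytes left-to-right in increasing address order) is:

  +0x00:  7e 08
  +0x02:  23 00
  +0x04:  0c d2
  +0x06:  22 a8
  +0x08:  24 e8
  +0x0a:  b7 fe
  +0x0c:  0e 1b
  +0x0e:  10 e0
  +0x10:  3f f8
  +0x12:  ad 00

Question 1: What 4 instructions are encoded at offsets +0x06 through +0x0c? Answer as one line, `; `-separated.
str h, h; str t, x; bl #-2; cmpi #27, s

off 0x06: read 22 a8 as big → 0x22a8
  opcode bits[15:11]=0x4: str/RR
  rd@[10:7]=0x5 ⇒ h
  rs@[6:3]=0x5 ⇒ h
off 0x08: read 24 e8 as big → 0x24e8
  opcode bits[15:11]=0x4: str/RR
  rd@[10:7]=0x9 ⇒ x
  rs@[6:3]=0xd ⇒ t
off 0x0a: read b7 fe as big → 0xb7fe
  opcode bits[15:11]=0x16: bl/J
  imm@[10:0]=0x7fe (s11→-2) ⇒ #-2
off 0x0c: read 0e 1b as big → 0x0e1b
  opcode bits[15:11]=0x1: cmpi/RI
  rd@[10:7]=0xc ⇒ s
  imm@[6:0]=0x1b ⇒ #27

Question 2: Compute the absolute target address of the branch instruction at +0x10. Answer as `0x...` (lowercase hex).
0x31b8

+0x10: 3f f8 ⇒ word 0x3ff8 (big)
  opcode bits[15:11]=0x7: bra/J
  imm@[10:0]=0x7f8 (s11→-8) ⇒ #-8
  target = base 0x31ae + off 0x10 + 2 + imm -8 = 0x31b8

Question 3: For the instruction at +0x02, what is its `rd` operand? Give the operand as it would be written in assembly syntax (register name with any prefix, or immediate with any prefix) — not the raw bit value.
l

[02] 23 00 → 0x2300
  op=0x2300>>11=0x4 ⇒ str (RR)
  rd@[10:7]=0x6 ⇒ l
  rs@[6:3]=0x0 ⇒ a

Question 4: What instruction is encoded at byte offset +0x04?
cmpi #82, x

+0x04: 0c d2 ⇒ word 0x0cd2 (big)
  opcode bits[15:11]=0x1: cmpi/RI
  [10:7] rd=9 = x
  [6:0] imm=82 = #82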